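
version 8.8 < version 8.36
True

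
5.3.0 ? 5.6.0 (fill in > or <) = <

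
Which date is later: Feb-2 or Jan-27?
Feb-2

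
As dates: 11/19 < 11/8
False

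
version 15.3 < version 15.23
True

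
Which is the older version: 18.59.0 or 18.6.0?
18.6.0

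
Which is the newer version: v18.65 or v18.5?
v18.65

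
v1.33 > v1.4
True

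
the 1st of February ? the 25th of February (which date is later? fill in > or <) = <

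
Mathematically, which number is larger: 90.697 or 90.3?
90.697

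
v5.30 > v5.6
True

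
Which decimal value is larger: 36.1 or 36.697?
36.697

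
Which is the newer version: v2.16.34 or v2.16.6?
v2.16.34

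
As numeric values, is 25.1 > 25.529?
False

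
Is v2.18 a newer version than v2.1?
Yes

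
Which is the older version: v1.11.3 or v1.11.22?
v1.11.3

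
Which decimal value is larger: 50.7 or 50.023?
50.7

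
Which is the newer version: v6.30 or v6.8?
v6.30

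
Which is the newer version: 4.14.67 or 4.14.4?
4.14.67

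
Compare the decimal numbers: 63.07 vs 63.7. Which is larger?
63.7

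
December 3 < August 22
False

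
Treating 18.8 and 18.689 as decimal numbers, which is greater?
18.8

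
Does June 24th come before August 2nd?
Yes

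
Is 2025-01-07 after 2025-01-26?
No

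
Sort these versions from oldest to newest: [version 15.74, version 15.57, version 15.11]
[version 15.11, version 15.57, version 15.74]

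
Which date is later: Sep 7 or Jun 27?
Sep 7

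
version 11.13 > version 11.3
True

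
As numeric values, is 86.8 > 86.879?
False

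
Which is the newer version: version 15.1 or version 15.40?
version 15.40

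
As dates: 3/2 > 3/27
False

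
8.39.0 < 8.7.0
False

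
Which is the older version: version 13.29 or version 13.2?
version 13.2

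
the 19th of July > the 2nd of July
True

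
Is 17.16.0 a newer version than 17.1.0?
Yes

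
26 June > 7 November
False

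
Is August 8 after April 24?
Yes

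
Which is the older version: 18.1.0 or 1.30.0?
1.30.0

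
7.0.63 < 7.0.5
False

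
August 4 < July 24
False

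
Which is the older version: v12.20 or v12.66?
v12.20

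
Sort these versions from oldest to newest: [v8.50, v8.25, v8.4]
[v8.4, v8.25, v8.50]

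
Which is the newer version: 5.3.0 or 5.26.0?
5.26.0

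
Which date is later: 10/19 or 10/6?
10/19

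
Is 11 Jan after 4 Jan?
Yes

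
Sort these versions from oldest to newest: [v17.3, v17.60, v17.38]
[v17.3, v17.38, v17.60]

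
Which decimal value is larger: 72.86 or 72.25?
72.86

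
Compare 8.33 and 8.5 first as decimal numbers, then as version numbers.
As decimals: 8.33 < 8.5. As versions: v8.33 > v8.5 (minor version 33 > 5).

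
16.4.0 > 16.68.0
False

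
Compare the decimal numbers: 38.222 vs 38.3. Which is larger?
38.3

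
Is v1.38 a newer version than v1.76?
No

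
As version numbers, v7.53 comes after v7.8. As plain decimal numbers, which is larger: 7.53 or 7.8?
7.8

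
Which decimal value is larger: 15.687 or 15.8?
15.8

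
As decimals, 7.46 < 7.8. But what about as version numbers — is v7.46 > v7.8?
True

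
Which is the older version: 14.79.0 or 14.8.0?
14.8.0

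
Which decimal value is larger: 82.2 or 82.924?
82.924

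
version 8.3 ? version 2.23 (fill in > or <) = >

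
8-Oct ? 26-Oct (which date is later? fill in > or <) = <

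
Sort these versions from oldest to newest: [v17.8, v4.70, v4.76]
[v4.70, v4.76, v17.8]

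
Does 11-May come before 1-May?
No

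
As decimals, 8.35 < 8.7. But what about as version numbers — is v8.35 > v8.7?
True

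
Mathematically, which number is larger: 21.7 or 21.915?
21.915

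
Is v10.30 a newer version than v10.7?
Yes. Version numbers are compared segment by segment as integers, not as decimals: minor version 30 > 7, so v10.30 > v10.7 (even though the decimal 10.30 < 10.7).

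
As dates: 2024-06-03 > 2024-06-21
False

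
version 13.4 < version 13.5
True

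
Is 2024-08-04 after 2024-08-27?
No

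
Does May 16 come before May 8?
No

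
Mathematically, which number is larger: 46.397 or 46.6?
46.6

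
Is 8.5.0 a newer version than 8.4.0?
Yes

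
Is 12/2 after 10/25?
Yes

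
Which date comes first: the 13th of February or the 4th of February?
the 4th of February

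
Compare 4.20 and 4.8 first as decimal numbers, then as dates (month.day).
As decimals: 4.20 < 4.8. As dates: 4/20 is later than 4/8 (day 20 > day 8).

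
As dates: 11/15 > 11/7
True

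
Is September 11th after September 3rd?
Yes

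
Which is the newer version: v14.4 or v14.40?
v14.40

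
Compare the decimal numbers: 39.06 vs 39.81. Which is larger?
39.81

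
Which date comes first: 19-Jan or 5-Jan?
5-Jan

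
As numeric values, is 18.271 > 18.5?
False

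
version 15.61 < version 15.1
False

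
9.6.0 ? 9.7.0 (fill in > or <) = <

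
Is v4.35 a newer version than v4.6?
Yes. Version numbers are compared segment by segment as integers, not as decimals: minor version 35 > 6, so v4.35 > v4.6 (even though the decimal 4.35 < 4.6).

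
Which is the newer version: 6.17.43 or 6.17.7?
6.17.43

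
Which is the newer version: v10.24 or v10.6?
v10.24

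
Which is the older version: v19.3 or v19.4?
v19.3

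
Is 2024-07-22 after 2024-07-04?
Yes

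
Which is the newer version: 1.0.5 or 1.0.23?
1.0.23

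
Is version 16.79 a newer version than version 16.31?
Yes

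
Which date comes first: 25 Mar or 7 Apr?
25 Mar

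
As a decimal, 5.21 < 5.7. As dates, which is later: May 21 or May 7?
May 21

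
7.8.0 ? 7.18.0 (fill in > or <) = <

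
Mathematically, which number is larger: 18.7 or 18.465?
18.7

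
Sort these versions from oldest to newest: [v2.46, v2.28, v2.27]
[v2.27, v2.28, v2.46]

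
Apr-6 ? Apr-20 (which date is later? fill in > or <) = <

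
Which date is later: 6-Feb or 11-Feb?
11-Feb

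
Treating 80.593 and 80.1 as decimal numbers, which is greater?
80.593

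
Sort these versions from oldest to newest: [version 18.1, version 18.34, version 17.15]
[version 17.15, version 18.1, version 18.34]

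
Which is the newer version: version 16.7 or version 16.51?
version 16.51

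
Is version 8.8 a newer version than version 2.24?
Yes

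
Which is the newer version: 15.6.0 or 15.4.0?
15.6.0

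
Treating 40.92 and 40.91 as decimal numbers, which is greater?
40.92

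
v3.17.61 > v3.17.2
True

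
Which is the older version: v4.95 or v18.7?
v4.95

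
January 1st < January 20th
True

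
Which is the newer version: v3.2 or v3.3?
v3.3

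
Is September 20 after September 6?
Yes. Day 20 comes after day 6 in September — this is a date comparison, not a decimal one (the decimal 9.20 would be smaller than 9.6).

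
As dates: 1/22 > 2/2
False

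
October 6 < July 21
False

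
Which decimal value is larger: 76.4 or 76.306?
76.4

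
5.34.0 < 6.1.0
True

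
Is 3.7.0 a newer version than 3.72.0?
No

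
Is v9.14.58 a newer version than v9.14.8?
Yes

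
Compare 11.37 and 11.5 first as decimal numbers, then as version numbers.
As decimals: 11.37 < 11.5. As versions: v11.37 > v11.5 (minor version 37 > 5).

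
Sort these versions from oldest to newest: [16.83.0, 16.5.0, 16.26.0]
[16.5.0, 16.26.0, 16.83.0]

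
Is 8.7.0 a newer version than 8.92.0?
No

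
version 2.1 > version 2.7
False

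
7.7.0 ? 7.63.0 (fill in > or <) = <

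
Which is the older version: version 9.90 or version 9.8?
version 9.8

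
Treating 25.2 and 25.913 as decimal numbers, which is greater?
25.913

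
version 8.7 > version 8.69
False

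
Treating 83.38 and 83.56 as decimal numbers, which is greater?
83.56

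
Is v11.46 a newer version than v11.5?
Yes. Version numbers are compared segment by segment as integers, not as decimals: minor version 46 > 5, so v11.46 > v11.5 (even though the decimal 11.46 < 11.5).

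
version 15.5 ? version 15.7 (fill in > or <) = <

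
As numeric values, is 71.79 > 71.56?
True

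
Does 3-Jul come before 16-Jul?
Yes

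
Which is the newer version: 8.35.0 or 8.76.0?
8.76.0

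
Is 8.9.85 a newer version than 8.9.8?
Yes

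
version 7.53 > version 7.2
True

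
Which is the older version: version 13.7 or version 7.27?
version 7.27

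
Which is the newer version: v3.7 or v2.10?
v3.7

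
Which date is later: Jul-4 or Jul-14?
Jul-14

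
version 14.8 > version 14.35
False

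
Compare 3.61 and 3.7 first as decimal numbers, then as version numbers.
As decimals: 3.61 < 3.7. As versions: v3.61 > v3.7 (minor version 61 > 7).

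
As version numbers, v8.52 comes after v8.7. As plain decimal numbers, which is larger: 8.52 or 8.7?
8.7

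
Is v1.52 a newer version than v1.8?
Yes. Version numbers are compared segment by segment as integers, not as decimals: minor version 52 > 8, so v1.52 > v1.8 (even though the decimal 1.52 < 1.8).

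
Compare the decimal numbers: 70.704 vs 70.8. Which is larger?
70.8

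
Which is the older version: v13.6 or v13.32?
v13.6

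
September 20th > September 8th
True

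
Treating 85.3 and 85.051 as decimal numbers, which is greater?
85.3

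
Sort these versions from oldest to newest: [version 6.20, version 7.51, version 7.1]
[version 6.20, version 7.1, version 7.51]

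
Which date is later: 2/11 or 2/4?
2/11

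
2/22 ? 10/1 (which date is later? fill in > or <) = <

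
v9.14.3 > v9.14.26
False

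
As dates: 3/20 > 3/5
True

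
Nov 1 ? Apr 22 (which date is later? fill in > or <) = >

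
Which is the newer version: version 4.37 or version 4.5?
version 4.37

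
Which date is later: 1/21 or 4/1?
4/1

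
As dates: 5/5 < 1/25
False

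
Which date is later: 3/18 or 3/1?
3/18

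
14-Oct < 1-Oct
False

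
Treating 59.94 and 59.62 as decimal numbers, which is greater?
59.94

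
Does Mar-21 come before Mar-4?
No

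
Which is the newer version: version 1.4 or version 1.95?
version 1.95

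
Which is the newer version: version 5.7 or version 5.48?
version 5.48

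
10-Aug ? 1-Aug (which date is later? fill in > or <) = >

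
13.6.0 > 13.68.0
False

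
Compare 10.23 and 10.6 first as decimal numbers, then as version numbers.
As decimals: 10.23 < 10.6. As versions: v10.23 > v10.6 (minor version 23 > 6).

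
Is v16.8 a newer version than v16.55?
No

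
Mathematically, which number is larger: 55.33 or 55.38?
55.38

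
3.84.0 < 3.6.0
False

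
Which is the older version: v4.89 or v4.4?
v4.4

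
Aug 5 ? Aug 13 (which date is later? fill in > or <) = <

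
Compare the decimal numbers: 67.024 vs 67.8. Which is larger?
67.8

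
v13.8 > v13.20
False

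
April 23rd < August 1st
True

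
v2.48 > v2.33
True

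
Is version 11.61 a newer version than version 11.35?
Yes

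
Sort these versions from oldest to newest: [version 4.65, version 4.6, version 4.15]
[version 4.6, version 4.15, version 4.65]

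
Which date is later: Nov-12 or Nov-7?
Nov-12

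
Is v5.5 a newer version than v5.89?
No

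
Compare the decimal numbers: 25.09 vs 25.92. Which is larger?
25.92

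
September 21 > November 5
False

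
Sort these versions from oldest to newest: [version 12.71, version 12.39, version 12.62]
[version 12.39, version 12.62, version 12.71]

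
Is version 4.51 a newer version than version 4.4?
Yes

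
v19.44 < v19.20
False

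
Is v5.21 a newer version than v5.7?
Yes. Version numbers are compared segment by segment as integers, not as decimals: minor version 21 > 7, so v5.21 > v5.7 (even though the decimal 5.21 < 5.7).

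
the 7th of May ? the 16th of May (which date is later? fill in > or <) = <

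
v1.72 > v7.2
False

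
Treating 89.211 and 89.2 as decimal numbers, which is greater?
89.211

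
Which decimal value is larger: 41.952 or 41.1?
41.952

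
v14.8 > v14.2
True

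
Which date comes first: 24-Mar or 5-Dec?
24-Mar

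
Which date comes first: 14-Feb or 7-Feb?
7-Feb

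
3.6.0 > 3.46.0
False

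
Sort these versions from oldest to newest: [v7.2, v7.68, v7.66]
[v7.2, v7.66, v7.68]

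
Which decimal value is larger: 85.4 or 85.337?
85.4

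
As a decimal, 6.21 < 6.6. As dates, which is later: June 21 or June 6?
June 21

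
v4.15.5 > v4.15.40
False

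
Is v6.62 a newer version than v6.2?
Yes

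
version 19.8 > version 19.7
True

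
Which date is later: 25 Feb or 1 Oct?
1 Oct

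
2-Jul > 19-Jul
False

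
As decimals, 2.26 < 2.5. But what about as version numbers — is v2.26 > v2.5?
True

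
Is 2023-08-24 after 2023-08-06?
Yes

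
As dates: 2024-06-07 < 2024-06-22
True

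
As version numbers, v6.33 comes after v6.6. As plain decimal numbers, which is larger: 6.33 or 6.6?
6.6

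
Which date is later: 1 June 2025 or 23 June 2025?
23 June 2025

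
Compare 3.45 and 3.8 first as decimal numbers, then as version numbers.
As decimals: 3.45 < 3.8. As versions: v3.45 > v3.8 (minor version 45 > 8).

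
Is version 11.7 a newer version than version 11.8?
No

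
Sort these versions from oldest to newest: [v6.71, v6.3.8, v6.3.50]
[v6.3.8, v6.3.50, v6.71]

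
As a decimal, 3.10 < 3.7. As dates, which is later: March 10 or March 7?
March 10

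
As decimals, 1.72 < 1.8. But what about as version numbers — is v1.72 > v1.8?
True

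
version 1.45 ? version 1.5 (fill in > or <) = >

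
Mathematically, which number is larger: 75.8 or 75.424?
75.8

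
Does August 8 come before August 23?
Yes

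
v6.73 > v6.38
True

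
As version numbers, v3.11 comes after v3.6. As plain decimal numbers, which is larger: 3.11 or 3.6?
3.6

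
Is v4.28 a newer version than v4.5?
Yes. Version numbers are compared segment by segment as integers, not as decimals: minor version 28 > 5, so v4.28 > v4.5 (even though the decimal 4.28 < 4.5).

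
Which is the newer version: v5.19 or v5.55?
v5.55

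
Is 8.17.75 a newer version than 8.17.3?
Yes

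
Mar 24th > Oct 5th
False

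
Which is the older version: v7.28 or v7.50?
v7.28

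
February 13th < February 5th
False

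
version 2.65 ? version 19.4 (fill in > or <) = <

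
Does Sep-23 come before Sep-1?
No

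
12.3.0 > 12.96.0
False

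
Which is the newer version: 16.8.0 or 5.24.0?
16.8.0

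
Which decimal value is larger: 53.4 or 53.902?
53.902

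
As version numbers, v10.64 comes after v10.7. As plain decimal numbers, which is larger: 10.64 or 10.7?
10.7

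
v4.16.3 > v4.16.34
False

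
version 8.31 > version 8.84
False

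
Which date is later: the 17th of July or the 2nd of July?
the 17th of July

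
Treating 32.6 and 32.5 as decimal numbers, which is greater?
32.6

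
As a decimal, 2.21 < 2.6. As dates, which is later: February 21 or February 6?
February 21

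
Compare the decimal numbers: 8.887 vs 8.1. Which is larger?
8.887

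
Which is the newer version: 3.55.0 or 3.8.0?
3.55.0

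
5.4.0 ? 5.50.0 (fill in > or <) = <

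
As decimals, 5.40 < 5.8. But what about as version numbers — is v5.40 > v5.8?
True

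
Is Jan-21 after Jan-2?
Yes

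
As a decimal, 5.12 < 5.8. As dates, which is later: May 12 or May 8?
May 12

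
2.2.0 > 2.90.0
False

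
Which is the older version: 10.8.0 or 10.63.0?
10.8.0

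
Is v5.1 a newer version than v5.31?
No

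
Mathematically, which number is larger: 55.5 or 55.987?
55.987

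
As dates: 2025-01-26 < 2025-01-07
False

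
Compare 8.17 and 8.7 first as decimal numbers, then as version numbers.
As decimals: 8.17 < 8.7. As versions: v8.17 > v8.7 (minor version 17 > 7).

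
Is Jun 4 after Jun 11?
No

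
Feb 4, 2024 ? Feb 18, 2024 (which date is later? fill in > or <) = <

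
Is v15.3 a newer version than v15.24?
No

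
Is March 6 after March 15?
No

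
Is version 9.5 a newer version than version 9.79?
No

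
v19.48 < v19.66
True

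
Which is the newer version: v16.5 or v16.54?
v16.54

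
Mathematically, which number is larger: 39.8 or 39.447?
39.8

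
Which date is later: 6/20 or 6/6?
6/20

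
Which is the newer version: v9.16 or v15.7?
v15.7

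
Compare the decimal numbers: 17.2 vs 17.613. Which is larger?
17.613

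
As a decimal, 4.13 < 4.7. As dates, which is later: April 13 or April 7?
April 13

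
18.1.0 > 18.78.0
False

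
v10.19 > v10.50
False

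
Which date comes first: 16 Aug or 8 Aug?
8 Aug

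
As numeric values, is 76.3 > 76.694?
False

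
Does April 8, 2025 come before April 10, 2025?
Yes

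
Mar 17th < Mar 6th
False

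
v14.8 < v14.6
False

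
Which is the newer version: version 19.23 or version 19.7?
version 19.23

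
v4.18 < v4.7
False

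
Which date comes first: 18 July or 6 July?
6 July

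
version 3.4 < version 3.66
True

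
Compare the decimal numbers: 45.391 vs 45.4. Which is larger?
45.4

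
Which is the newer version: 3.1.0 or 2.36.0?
3.1.0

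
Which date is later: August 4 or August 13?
August 13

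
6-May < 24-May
True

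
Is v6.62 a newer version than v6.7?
Yes. Version numbers are compared segment by segment as integers, not as decimals: minor version 62 > 7, so v6.62 > v6.7 (even though the decimal 6.62 < 6.7).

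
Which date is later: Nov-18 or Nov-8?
Nov-18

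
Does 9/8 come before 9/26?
Yes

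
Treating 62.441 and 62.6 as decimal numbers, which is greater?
62.6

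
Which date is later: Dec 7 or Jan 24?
Dec 7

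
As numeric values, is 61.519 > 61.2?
True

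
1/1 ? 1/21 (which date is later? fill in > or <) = <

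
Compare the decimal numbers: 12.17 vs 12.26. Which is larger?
12.26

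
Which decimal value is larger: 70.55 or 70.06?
70.55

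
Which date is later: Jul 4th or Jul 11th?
Jul 11th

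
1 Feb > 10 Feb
False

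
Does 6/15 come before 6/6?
No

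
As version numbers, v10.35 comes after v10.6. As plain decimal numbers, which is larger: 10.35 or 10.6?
10.6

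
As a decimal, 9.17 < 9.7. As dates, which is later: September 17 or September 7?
September 17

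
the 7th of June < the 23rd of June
True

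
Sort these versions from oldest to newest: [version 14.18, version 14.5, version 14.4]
[version 14.4, version 14.5, version 14.18]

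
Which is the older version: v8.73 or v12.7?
v8.73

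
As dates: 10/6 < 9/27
False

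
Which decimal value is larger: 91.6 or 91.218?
91.6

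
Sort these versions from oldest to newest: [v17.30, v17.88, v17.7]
[v17.7, v17.30, v17.88]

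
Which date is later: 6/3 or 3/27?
6/3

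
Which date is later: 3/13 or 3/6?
3/13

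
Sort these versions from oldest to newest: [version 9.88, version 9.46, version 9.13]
[version 9.13, version 9.46, version 9.88]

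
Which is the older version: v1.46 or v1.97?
v1.46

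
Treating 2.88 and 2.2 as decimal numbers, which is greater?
2.88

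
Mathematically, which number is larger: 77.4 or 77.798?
77.798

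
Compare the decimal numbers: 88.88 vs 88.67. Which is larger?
88.88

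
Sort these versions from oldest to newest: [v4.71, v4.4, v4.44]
[v4.4, v4.44, v4.71]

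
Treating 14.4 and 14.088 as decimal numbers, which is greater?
14.4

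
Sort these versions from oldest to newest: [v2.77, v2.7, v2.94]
[v2.7, v2.77, v2.94]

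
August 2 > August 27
False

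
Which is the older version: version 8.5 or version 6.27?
version 6.27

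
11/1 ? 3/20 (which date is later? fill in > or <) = >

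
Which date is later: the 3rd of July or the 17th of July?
the 17th of July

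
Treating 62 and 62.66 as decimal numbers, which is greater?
62.66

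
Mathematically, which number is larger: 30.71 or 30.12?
30.71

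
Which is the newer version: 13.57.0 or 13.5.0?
13.57.0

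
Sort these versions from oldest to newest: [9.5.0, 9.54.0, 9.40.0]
[9.5.0, 9.40.0, 9.54.0]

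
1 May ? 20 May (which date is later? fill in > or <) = <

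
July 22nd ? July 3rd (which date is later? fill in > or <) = >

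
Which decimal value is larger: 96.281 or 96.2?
96.281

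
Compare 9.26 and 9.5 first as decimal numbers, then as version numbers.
As decimals: 9.26 < 9.5. As versions: v9.26 > v9.5 (minor version 26 > 5).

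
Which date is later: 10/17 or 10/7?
10/17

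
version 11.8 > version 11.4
True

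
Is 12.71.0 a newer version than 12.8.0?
Yes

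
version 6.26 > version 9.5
False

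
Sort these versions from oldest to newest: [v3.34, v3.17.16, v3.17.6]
[v3.17.6, v3.17.16, v3.34]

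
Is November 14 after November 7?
Yes. Day 14 comes after day 7 in November — this is a date comparison, not a decimal one (the decimal 11.14 would be smaller than 11.7).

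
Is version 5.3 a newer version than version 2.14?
Yes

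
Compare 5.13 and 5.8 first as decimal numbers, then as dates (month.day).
As decimals: 5.13 < 5.8. As dates: 5/13 is later than 5/8 (day 13 > day 8).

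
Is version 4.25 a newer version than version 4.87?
No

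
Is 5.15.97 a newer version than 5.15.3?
Yes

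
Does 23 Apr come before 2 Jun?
Yes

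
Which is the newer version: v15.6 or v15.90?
v15.90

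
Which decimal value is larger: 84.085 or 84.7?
84.7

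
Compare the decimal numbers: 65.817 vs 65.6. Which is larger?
65.817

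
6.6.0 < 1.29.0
False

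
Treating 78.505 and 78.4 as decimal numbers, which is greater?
78.505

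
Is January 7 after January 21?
No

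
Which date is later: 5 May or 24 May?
24 May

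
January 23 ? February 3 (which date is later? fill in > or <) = <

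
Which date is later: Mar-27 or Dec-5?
Dec-5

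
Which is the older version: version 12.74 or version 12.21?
version 12.21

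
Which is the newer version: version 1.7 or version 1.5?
version 1.7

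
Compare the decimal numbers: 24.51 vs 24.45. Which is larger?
24.51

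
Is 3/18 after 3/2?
Yes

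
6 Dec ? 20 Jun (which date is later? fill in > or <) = >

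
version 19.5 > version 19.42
False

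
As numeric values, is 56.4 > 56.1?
True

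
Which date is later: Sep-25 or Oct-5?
Oct-5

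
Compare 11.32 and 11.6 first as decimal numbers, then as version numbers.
As decimals: 11.32 < 11.6. As versions: v11.32 > v11.6 (minor version 32 > 6).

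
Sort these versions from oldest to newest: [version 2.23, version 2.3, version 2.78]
[version 2.3, version 2.23, version 2.78]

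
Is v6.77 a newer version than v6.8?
Yes. Version numbers are compared segment by segment as integers, not as decimals: minor version 77 > 8, so v6.77 > v6.8 (even though the decimal 6.77 < 6.8).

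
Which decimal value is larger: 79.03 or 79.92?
79.92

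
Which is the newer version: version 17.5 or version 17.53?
version 17.53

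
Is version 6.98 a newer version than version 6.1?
Yes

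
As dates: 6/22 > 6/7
True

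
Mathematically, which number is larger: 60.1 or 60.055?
60.1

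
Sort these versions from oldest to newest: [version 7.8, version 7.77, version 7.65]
[version 7.8, version 7.65, version 7.77]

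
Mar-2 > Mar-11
False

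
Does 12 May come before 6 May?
No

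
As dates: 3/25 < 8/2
True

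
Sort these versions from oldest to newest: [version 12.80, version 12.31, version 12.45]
[version 12.31, version 12.45, version 12.80]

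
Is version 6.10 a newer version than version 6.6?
Yes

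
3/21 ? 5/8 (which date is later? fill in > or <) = <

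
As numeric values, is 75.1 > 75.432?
False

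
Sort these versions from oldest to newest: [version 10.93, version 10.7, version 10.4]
[version 10.4, version 10.7, version 10.93]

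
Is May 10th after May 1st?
Yes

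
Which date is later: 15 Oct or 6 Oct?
15 Oct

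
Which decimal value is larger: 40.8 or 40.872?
40.872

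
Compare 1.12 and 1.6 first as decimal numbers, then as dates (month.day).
As decimals: 1.12 < 1.6. As dates: 1/12 is later than 1/6 (day 12 > day 6).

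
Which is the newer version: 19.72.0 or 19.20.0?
19.72.0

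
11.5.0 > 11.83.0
False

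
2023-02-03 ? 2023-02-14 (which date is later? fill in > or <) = <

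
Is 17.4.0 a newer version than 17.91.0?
No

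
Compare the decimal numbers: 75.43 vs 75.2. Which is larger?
75.43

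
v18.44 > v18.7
True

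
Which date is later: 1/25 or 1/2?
1/25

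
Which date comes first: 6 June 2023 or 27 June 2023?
6 June 2023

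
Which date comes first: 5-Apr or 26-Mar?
26-Mar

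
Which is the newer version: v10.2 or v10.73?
v10.73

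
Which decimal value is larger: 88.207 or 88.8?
88.8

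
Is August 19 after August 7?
Yes. Day 19 comes after day 7 in August — this is a date comparison, not a decimal one (the decimal 8.19 would be smaller than 8.7).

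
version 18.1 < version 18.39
True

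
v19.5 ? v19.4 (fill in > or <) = >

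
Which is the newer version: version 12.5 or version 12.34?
version 12.34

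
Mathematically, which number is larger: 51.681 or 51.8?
51.8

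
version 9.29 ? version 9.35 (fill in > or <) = <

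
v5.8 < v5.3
False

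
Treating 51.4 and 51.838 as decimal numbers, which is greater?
51.838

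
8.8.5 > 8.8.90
False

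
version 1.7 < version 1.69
True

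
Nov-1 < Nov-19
True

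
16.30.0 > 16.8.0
True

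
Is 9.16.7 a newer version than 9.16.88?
No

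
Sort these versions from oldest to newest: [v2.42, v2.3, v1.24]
[v1.24, v2.3, v2.42]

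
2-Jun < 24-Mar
False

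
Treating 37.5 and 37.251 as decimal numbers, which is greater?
37.5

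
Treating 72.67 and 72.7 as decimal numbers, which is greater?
72.7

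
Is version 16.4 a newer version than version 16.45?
No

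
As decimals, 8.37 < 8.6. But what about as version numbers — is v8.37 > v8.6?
True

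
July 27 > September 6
False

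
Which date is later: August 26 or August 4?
August 26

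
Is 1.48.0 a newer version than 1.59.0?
No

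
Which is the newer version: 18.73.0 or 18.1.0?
18.73.0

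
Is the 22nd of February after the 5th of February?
Yes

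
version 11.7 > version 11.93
False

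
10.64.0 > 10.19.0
True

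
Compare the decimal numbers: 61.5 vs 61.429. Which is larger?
61.5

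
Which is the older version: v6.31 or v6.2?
v6.2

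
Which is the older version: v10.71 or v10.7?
v10.7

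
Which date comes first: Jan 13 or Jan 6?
Jan 6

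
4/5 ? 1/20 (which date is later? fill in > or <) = >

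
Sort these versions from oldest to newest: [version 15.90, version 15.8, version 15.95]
[version 15.8, version 15.90, version 15.95]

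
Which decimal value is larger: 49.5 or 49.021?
49.5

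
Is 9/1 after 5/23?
Yes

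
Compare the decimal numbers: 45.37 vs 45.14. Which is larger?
45.37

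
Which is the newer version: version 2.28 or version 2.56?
version 2.56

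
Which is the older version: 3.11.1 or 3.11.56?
3.11.1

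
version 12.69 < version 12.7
False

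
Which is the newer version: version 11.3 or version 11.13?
version 11.13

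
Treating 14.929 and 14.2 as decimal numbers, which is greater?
14.929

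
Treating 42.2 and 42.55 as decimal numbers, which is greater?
42.55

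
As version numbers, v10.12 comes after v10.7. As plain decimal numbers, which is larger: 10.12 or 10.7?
10.7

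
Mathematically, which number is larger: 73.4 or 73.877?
73.877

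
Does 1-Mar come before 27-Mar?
Yes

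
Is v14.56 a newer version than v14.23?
Yes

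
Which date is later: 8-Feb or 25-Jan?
8-Feb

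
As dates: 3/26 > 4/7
False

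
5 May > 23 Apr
True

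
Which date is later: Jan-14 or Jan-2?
Jan-14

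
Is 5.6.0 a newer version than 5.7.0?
No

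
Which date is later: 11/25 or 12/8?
12/8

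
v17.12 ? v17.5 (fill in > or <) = >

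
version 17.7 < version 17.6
False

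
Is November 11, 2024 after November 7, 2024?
Yes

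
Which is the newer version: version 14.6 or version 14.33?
version 14.33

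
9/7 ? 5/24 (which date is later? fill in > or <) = >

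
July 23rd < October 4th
True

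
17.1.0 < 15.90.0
False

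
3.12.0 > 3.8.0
True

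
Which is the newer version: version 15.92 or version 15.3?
version 15.92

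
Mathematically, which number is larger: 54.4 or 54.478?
54.478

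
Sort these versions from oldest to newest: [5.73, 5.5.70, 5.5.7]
[5.5.7, 5.5.70, 5.73]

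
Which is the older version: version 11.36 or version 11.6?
version 11.6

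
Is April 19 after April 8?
Yes. Day 19 comes after day 8 in April — this is a date comparison, not a decimal one (the decimal 4.19 would be smaller than 4.8).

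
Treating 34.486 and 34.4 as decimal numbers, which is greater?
34.486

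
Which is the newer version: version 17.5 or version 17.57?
version 17.57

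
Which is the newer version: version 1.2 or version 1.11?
version 1.11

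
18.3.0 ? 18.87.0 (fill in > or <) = <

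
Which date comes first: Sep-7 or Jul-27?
Jul-27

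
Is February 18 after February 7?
Yes. Day 18 comes after day 7 in February — this is a date comparison, not a decimal one (the decimal 2.18 would be smaller than 2.7).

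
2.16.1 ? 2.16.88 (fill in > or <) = <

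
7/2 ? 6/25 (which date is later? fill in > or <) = >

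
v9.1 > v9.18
False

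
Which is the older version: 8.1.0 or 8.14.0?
8.1.0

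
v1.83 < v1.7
False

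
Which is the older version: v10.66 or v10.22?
v10.22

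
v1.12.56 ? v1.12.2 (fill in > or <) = >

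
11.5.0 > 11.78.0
False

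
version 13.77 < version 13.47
False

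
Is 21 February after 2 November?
No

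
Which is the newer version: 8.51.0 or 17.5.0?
17.5.0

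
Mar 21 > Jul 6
False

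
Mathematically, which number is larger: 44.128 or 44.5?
44.5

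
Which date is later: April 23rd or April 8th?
April 23rd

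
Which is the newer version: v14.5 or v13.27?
v14.5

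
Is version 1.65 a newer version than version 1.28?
Yes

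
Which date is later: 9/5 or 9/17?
9/17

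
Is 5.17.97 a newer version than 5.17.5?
Yes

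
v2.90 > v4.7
False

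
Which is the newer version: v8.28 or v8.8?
v8.28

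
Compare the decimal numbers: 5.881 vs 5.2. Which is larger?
5.881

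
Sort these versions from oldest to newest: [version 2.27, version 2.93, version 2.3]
[version 2.3, version 2.27, version 2.93]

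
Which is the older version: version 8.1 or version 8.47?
version 8.1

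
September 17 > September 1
True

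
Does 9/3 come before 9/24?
Yes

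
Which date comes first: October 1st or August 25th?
August 25th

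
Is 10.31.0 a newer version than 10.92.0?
No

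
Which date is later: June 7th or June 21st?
June 21st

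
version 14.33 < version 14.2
False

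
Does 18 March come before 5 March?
No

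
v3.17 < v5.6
True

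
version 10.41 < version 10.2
False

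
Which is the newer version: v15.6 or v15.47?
v15.47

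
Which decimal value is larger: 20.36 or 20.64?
20.64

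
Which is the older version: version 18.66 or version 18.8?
version 18.8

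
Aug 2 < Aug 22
True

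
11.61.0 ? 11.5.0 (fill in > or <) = >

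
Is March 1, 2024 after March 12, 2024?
No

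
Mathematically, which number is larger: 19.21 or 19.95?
19.95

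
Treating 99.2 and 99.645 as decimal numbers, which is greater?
99.645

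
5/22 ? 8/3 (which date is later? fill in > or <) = <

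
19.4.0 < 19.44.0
True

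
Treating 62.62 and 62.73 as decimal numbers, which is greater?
62.73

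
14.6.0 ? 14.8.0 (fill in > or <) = <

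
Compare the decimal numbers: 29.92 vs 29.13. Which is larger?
29.92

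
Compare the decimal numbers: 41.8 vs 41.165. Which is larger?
41.8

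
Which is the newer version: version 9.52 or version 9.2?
version 9.52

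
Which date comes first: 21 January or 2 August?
21 January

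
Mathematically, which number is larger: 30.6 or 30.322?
30.6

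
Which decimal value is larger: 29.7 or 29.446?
29.7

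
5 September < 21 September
True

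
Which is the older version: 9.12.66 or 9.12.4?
9.12.4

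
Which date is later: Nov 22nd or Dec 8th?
Dec 8th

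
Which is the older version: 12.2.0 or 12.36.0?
12.2.0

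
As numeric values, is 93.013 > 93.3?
False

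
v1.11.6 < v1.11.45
True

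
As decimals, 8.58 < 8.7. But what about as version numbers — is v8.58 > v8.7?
True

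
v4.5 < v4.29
True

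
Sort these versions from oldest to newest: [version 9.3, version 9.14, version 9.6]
[version 9.3, version 9.6, version 9.14]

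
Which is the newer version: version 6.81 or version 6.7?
version 6.81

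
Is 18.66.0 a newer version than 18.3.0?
Yes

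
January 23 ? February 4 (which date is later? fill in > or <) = <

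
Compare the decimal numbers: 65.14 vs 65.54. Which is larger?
65.54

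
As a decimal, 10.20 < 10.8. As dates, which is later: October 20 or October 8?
October 20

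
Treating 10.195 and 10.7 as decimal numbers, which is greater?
10.7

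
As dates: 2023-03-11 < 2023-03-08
False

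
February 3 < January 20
False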